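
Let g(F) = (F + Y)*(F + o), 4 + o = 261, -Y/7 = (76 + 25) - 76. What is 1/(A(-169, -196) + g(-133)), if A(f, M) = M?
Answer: -1/38388 ≈ -2.6050e-5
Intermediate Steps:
Y = -175 (Y = -7*((76 + 25) - 76) = -7*(101 - 76) = -7*25 = -175)
o = 257 (o = -4 + 261 = 257)
g(F) = (-175 + F)*(257 + F) (g(F) = (F - 175)*(F + 257) = (-175 + F)*(257 + F))
1/(A(-169, -196) + g(-133)) = 1/(-196 + (-44975 + (-133)² + 82*(-133))) = 1/(-196 + (-44975 + 17689 - 10906)) = 1/(-196 - 38192) = 1/(-38388) = -1/38388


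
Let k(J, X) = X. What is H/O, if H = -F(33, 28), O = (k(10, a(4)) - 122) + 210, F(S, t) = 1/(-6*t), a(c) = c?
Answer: 1/15456 ≈ 6.4700e-5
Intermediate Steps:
F(S, t) = -1/(6*t)
O = 92 (O = (4 - 122) + 210 = -118 + 210 = 92)
H = 1/168 (H = -(-1)/(6*28) = -1*(-1/168) = 1/168 ≈ 0.0059524)
H/O = (1/168)/92 = (1/168)*(1/92) = 1/15456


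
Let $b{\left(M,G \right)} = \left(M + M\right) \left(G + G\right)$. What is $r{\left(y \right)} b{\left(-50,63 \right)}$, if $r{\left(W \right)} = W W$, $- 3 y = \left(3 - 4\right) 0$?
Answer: $0$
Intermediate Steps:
$y = 0$ ($y = - \frac{\left(3 - 4\right) 0}{3} = - \frac{\left(-1\right) 0}{3} = \left(- \frac{1}{3}\right) 0 = 0$)
$b{\left(M,G \right)} = 4 G M$ ($b{\left(M,G \right)} = 2 M 2 G = 4 G M$)
$r{\left(W \right)} = W^{2}$
$r{\left(y \right)} b{\left(-50,63 \right)} = 0^{2} \cdot 4 \cdot 63 \left(-50\right) = 0 \left(-12600\right) = 0$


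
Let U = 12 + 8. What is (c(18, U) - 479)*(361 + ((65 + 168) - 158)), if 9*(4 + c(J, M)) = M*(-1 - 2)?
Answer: -640484/3 ≈ -2.1349e+5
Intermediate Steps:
U = 20
c(J, M) = -4 - M/3 (c(J, M) = -4 + (M*(-1 - 2))/9 = -4 + (M*(-3))/9 = -4 + (-3*M)/9 = -4 - M/3)
(c(18, U) - 479)*(361 + ((65 + 168) - 158)) = ((-4 - ⅓*20) - 479)*(361 + ((65 + 168) - 158)) = ((-4 - 20/3) - 479)*(361 + (233 - 158)) = (-32/3 - 479)*(361 + 75) = -1469/3*436 = -640484/3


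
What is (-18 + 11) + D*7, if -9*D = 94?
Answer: -721/9 ≈ -80.111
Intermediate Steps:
D = -94/9 (D = -⅑*94 = -94/9 ≈ -10.444)
(-18 + 11) + D*7 = (-18 + 11) - 94/9*7 = -7 - 658/9 = -721/9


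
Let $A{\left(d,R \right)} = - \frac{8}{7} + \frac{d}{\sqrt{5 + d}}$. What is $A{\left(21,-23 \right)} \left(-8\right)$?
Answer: $\frac{64}{7} - \frac{84 \sqrt{26}}{13} \approx -23.805$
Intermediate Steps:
$A{\left(d,R \right)} = - \frac{8}{7} + \frac{d}{\sqrt{5 + d}}$ ($A{\left(d,R \right)} = \left(-8\right) \frac{1}{7} + \frac{d}{\sqrt{5 + d}} = - \frac{8}{7} + \frac{d}{\sqrt{5 + d}}$)
$A{\left(21,-23 \right)} \left(-8\right) = \left(- \frac{8}{7} + \frac{21}{\sqrt{5 + 21}}\right) \left(-8\right) = \left(- \frac{8}{7} + \frac{21}{\sqrt{26}}\right) \left(-8\right) = \left(- \frac{8}{7} + 21 \frac{\sqrt{26}}{26}\right) \left(-8\right) = \left(- \frac{8}{7} + \frac{21 \sqrt{26}}{26}\right) \left(-8\right) = \frac{64}{7} - \frac{84 \sqrt{26}}{13}$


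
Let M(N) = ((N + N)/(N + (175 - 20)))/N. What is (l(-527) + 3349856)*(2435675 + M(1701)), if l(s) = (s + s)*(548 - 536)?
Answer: 942889075483551/116 ≈ 8.1284e+12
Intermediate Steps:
M(N) = 2/(155 + N) (M(N) = ((2*N)/(N + 155))/N = ((2*N)/(155 + N))/N = (2*N/(155 + N))/N = 2/(155 + N))
l(s) = 24*s (l(s) = (2*s)*12 = 24*s)
(l(-527) + 3349856)*(2435675 + M(1701)) = (24*(-527) + 3349856)*(2435675 + 2/(155 + 1701)) = (-12648 + 3349856)*(2435675 + 2/1856) = 3337208*(2435675 + 2*(1/1856)) = 3337208*(2435675 + 1/928) = 3337208*(2260306401/928) = 942889075483551/116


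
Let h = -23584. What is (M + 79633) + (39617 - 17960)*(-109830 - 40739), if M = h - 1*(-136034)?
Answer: -3260680750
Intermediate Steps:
M = 112450 (M = -23584 - 1*(-136034) = -23584 + 136034 = 112450)
(M + 79633) + (39617 - 17960)*(-109830 - 40739) = (112450 + 79633) + (39617 - 17960)*(-109830 - 40739) = 192083 + 21657*(-150569) = 192083 - 3260872833 = -3260680750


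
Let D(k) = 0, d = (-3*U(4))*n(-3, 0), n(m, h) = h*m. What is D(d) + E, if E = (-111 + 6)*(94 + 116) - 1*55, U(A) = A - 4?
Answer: -22105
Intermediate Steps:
U(A) = -4 + A
d = 0 (d = (-3*(-4 + 4))*(0*(-3)) = -3*0*0 = 0*0 = 0)
E = -22105 (E = -105*210 - 55 = -22050 - 55 = -22105)
D(d) + E = 0 - 22105 = -22105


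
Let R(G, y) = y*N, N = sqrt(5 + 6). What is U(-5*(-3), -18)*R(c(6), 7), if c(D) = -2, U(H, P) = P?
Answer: -126*sqrt(11) ≈ -417.89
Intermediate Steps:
N = sqrt(11) ≈ 3.3166
R(G, y) = y*sqrt(11)
U(-5*(-3), -18)*R(c(6), 7) = -126*sqrt(11)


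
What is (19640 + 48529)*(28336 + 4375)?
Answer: 2229876159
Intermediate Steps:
(19640 + 48529)*(28336 + 4375) = 68169*32711 = 2229876159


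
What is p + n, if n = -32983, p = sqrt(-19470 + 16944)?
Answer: -32983 + I*sqrt(2526) ≈ -32983.0 + 50.259*I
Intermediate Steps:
p = I*sqrt(2526) (p = sqrt(-2526) = I*sqrt(2526) ≈ 50.259*I)
p + n = I*sqrt(2526) - 32983 = -32983 + I*sqrt(2526)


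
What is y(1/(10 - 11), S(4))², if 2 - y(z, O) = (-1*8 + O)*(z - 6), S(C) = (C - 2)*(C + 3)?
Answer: 1936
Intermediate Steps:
S(C) = (-2 + C)*(3 + C)
y(z, O) = 2 - (-8 + O)*(-6 + z) (y(z, O) = 2 - (-1*8 + O)*(z - 6) = 2 - (-8 + O)*(-6 + z))
y(1/(10 - 11), S(4))² = (-46 + 6*(-6 + 4 + 4²) + 8/(10 - 11) - (-6 + 4 + 4²)/(10 - 11))² = (-46 + 6*(-6 + 4 + 16) + 8/(-1) - 1*(-6 + 4 + 16)/(-1))² = (-46 + 6*14 + 8*(-1) - 1*14*(-1))² = (-46 + 84 - 8 + 14)² = 44² = 1936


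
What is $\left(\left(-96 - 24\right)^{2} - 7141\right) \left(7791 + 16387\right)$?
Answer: $175508102$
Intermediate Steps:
$\left(\left(-96 - 24\right)^{2} - 7141\right) \left(7791 + 16387\right) = \left(\left(-120\right)^{2} - 7141\right) 24178 = \left(14400 - 7141\right) 24178 = 7259 \cdot 24178 = 175508102$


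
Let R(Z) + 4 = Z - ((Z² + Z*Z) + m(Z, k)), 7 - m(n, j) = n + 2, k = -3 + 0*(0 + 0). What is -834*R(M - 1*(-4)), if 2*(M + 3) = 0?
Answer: 7506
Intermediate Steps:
k = -3 (k = -3 + 0*0 = -3 + 0 = -3)
m(n, j) = 5 - n (m(n, j) = 7 - (n + 2) = 7 - (2 + n) = 7 + (-2 - n) = 5 - n)
M = -3 (M = -3 + (½)*0 = -3 + 0 = -3)
R(Z) = -9 - 2*Z² + 2*Z (R(Z) = -4 + (Z - ((Z² + Z*Z) + (5 - Z))) = -4 + (Z - ((Z² + Z²) + (5 - Z))) = -4 + (Z - (2*Z² + (5 - Z))) = -4 + (Z - (5 - Z + 2*Z²)) = -4 + (Z + (-5 + Z - 2*Z²)) = -4 + (-5 - 2*Z² + 2*Z) = -9 - 2*Z² + 2*Z)
-834*R(M - 1*(-4)) = -834*(-9 - 2*(-3 - 1*(-4))² + 2*(-3 - 1*(-4))) = -834*(-9 - 2*(-3 + 4)² + 2*(-3 + 4)) = -834*(-9 - 2*1² + 2*1) = -834*(-9 - 2*1 + 2) = -834*(-9 - 2 + 2) = -834*(-9) = 7506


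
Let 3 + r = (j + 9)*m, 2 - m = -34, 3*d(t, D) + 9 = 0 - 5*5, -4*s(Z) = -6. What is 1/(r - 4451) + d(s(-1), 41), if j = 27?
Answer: -107375/9474 ≈ -11.334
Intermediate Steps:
s(Z) = 3/2 (s(Z) = -¼*(-6) = 3/2)
d(t, D) = -34/3 (d(t, D) = -3 + (0 - 5*5)/3 = -3 + (0 - 25)/3 = -3 + (⅓)*(-25) = -3 - 25/3 = -34/3)
m = 36 (m = 2 - 1*(-34) = 2 + 34 = 36)
r = 1293 (r = -3 + (27 + 9)*36 = -3 + 36*36 = -3 + 1296 = 1293)
1/(r - 4451) + d(s(-1), 41) = 1/(1293 - 4451) - 34/3 = 1/(-3158) - 34/3 = -1/3158 - 34/3 = -107375/9474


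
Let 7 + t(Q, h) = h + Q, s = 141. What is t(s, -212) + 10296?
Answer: 10218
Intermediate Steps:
t(Q, h) = -7 + Q + h (t(Q, h) = -7 + (h + Q) = -7 + (Q + h) = -7 + Q + h)
t(s, -212) + 10296 = (-7 + 141 - 212) + 10296 = -78 + 10296 = 10218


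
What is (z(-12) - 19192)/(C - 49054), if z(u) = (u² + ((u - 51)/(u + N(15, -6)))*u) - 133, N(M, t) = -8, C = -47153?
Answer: 96094/481035 ≈ 0.19977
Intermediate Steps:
z(u) = -133 + u² + u*(-51 + u)/(-8 + u) (z(u) = (u² + ((u - 51)/(u - 8))*u) - 133 = (u² + ((-51 + u)/(-8 + u))*u) - 133 = (u² + u*(-51 + u)/(-8 + u)) - 133 = -133 + u² + u*(-51 + u)/(-8 + u))
(z(-12) - 19192)/(C - 49054) = ((1064 + (-12)³ - 184*(-12) - 7*(-12)²)/(-8 - 12) - 19192)/(-47153 - 49054) = ((1064 - 1728 + 2208 - 7*144)/(-20) - 19192)/(-96207) = (-(1064 - 1728 + 2208 - 1008)/20 - 19192)*(-1/96207) = (-1/20*536 - 19192)*(-1/96207) = (-134/5 - 19192)*(-1/96207) = -96094/5*(-1/96207) = 96094/481035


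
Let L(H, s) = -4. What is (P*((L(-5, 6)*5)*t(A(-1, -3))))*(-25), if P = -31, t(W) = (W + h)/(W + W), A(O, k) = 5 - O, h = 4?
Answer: -38750/3 ≈ -12917.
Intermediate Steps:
t(W) = (4 + W)/(2*W) (t(W) = (W + 4)/(W + W) = (4 + W)/((2*W)) = (4 + W)*(1/(2*W)) = (4 + W)/(2*W))
(P*((L(-5, 6)*5)*t(A(-1, -3))))*(-25) = -31*(-4*5)*(4 + (5 - 1*(-1)))/(2*(5 - 1*(-1)))*(-25) = -(-620)*(4 + (5 + 1))/(2*(5 + 1))*(-25) = -(-620)*(½)*(4 + 6)/6*(-25) = -(-620)*(½)*(⅙)*10*(-25) = -(-620)*5/6*(-25) = -31*(-50/3)*(-25) = (1550/3)*(-25) = -38750/3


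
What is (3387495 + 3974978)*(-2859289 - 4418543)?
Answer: -53582841598536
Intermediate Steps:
(3387495 + 3974978)*(-2859289 - 4418543) = 7362473*(-7277832) = -53582841598536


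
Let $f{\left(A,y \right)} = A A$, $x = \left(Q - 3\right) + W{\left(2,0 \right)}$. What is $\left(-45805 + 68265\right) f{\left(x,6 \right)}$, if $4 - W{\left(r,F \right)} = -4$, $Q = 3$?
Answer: $1437440$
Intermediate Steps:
$W{\left(r,F \right)} = 8$ ($W{\left(r,F \right)} = 4 - -4 = 4 + 4 = 8$)
$x = 8$ ($x = \left(3 - 3\right) + 8 = 0 + 8 = 8$)
$f{\left(A,y \right)} = A^{2}$
$\left(-45805 + 68265\right) f{\left(x,6 \right)} = \left(-45805 + 68265\right) 8^{2} = 22460 \cdot 64 = 1437440$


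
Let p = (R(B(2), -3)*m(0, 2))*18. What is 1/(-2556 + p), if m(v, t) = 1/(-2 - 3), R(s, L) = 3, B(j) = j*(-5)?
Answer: -5/12834 ≈ -0.00038959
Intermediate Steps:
B(j) = -5*j
m(v, t) = -1/5 (m(v, t) = 1/(-5) = -1/5)
p = -54/5 (p = (3*(-1/5))*18 = -3/5*18 = -54/5 ≈ -10.800)
1/(-2556 + p) = 1/(-2556 - 54/5) = 1/(-12834/5) = -5/12834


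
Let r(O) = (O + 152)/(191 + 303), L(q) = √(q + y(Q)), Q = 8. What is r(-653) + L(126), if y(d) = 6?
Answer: -501/494 + 2*√33 ≈ 10.475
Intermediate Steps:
L(q) = √(6 + q) (L(q) = √(q + 6) = √(6 + q))
r(O) = 4/13 + O/494 (r(O) = (152 + O)/494 = (152 + O)*(1/494) = 4/13 + O/494)
r(-653) + L(126) = (4/13 + (1/494)*(-653)) + √(6 + 126) = (4/13 - 653/494) + √132 = -501/494 + 2*√33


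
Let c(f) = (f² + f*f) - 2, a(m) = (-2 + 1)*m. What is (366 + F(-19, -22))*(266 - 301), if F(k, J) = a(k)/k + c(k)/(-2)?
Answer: -175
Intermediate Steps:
a(m) = -m
c(f) = -2 + 2*f² (c(f) = (f² + f²) - 2 = 2*f² - 2 = -2 + 2*f²)
F(k, J) = -k² (F(k, J) = (-k)/k + (-2 + 2*k²)/(-2) = -1 + (-2 + 2*k²)*(-½) = -1 + (1 - k²) = -k²)
(366 + F(-19, -22))*(266 - 301) = (366 - 1*(-19)²)*(266 - 301) = (366 - 1*361)*(-35) = (366 - 361)*(-35) = 5*(-35) = -175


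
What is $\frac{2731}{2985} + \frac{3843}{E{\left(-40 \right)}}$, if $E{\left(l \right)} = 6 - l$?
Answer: $\frac{11596981}{137310} \approx 84.458$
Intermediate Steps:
$\frac{2731}{2985} + \frac{3843}{E{\left(-40 \right)}} = \frac{2731}{2985} + \frac{3843}{6 - -40} = 2731 \cdot \frac{1}{2985} + \frac{3843}{6 + 40} = \frac{2731}{2985} + \frac{3843}{46} = \frac{11596981}{137310}$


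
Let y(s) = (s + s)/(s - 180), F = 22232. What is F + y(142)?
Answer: 422266/19 ≈ 22225.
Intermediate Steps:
y(s) = 2*s/(-180 + s) (y(s) = (2*s)/(-180 + s) = 2*s/(-180 + s))
F + y(142) = 22232 + 2*142/(-180 + 142) = 22232 + 2*142/(-38) = 22232 + 2*142*(-1/38) = 22232 - 142/19 = 422266/19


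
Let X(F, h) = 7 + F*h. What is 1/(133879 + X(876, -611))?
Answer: -1/401350 ≈ -2.4916e-6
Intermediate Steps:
1/(133879 + X(876, -611)) = 1/(133879 + (7 + 876*(-611))) = 1/(133879 + (7 - 535236)) = 1/(133879 - 535229) = 1/(-401350) = -1/401350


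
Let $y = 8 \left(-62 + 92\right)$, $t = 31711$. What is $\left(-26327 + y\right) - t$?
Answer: $-57798$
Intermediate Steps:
$y = 240$ ($y = 8 \cdot 30 = 240$)
$\left(-26327 + y\right) - t = \left(-26327 + 240\right) - 31711 = -26087 - 31711 = -57798$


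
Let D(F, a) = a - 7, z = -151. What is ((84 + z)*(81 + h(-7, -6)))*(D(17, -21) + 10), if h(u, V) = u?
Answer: 89244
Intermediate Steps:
D(F, a) = -7 + a
((84 + z)*(81 + h(-7, -6)))*(D(17, -21) + 10) = ((84 - 151)*(81 - 7))*((-7 - 21) + 10) = (-67*74)*(-28 + 10) = -4958*(-18) = 89244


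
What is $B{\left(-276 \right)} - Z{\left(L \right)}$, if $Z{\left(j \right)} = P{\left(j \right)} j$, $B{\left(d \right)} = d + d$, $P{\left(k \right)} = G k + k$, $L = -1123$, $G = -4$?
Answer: $3782835$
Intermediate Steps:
$P{\left(k \right)} = - 3 k$ ($P{\left(k \right)} = - 4 k + k = - 3 k$)
$B{\left(d \right)} = 2 d$
$Z{\left(j \right)} = - 3 j^{2}$ ($Z{\left(j \right)} = - 3 j j = - 3 j^{2}$)
$B{\left(-276 \right)} - Z{\left(L \right)} = 2 \left(-276\right) - - 3 \left(-1123\right)^{2} = -552 - \left(-3\right) 1261129 = -552 - -3783387 = -552 + 3783387 = 3782835$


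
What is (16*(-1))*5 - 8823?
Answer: -8903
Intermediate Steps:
(16*(-1))*5 - 8823 = -16*5 - 8823 = -80 - 8823 = -8903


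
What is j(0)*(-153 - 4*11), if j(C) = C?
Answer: 0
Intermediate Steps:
j(0)*(-153 - 4*11) = 0*(-153 - 4*11) = 0*(-153 - 44) = 0*(-197) = 0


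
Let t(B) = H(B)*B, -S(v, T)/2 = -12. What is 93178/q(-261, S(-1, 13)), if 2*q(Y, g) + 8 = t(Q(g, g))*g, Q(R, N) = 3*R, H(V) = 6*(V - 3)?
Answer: 46589/178846 ≈ 0.26050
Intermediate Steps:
S(v, T) = 24 (S(v, T) = -2*(-12) = 24)
H(V) = -18 + 6*V (H(V) = 6*(-3 + V) = -18 + 6*V)
t(B) = B*(-18 + 6*B) (t(B) = (-18 + 6*B)*B = B*(-18 + 6*B))
q(Y, g) = -4 + 9*g²*(-3 + 3*g) (q(Y, g) = -4 + ((6*(3*g)*(-3 + 3*g))*g)/2 = -4 + ((18*g*(-3 + 3*g))*g)/2 = -4 + (18*g²*(-3 + 3*g))/2 = -4 + 9*g²*(-3 + 3*g))
93178/q(-261, S(-1, 13)) = 93178/(-4 + 27*24²*(-1 + 24)) = 93178/(-4 + 27*576*23) = 93178/(-4 + 357696) = 93178/357692 = 93178*(1/357692) = 46589/178846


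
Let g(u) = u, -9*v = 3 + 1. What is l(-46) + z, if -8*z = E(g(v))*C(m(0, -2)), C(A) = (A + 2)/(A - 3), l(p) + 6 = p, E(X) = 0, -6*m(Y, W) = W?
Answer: -52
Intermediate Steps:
m(Y, W) = -W/6
v = -4/9 (v = -(3 + 1)/9 = -⅑*4 = -4/9 ≈ -0.44444)
l(p) = -6 + p
C(A) = (2 + A)/(-3 + A)
z = 0 (z = -0*(2 - ⅙*(-2))/(-3 - ⅙*(-2)) = -0*(2 + ⅓)/(-3 + ⅓) = -0*(7/3)/(-8/3) = -0*(-3/8*7/3) = -0*(-7)/8 = -⅛*0 = 0)
l(-46) + z = (-6 - 46) + 0 = -52 + 0 = -52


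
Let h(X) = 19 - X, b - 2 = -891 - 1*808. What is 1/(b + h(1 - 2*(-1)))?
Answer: -1/1681 ≈ -0.00059488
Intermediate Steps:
b = -1697 (b = 2 + (-891 - 1*808) = 2 + (-891 - 808) = 2 - 1699 = -1697)
1/(b + h(1 - 2*(-1))) = 1/(-1697 + (19 - (1 - 2*(-1)))) = 1/(-1697 + (19 - (1 + 2))) = 1/(-1697 + (19 - 1*3)) = 1/(-1697 + (19 - 3)) = 1/(-1697 + 16) = 1/(-1681) = -1/1681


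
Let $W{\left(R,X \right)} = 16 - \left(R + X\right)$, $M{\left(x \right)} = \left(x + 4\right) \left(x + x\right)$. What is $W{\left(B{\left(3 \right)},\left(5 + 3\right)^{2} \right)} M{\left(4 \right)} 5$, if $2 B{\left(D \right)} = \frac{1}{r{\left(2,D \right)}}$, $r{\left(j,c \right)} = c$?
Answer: $- \frac{46240}{3} \approx -15413.0$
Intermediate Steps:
$M{\left(x \right)} = 2 x \left(4 + x\right)$ ($M{\left(x \right)} = \left(4 + x\right) 2 x = 2 x \left(4 + x\right)$)
$B{\left(D \right)} = \frac{1}{2 D}$
$W{\left(R,X \right)} = 16 - R - X$ ($W{\left(R,X \right)} = 16 - \left(R + X\right) = 16 - R - X$)
$W{\left(B{\left(3 \right)},\left(5 + 3\right)^{2} \right)} M{\left(4 \right)} 5 = \left(16 - \frac{1}{2 \cdot 3} - \left(5 + 3\right)^{2}\right) 2 \cdot 4 \left(4 + 4\right) 5 = \left(16 - \frac{1}{2} \cdot \frac{1}{3} - 8^{2}\right) 2 \cdot 4 \cdot 8 \cdot 5 = \left(16 - \frac{1}{6} - 64\right) 64 \cdot 5 = \left(16 - \frac{1}{6} - 64\right) 320 = \left(- \frac{289}{6}\right) 320 = - \frac{46240}{3}$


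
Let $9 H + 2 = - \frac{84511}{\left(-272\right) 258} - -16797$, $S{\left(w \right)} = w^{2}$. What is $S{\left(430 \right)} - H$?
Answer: $\frac{115601191169}{631584} \approx 1.8303 \cdot 10^{5}$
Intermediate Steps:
$H = \frac{1178690431}{631584}$ ($H = - \frac{2}{9} + \frac{- \frac{84511}{\left(-272\right) 258} - -16797}{9} = - \frac{2}{9} + \frac{- \frac{84511}{-70176} + 16797}{9} = - \frac{2}{9} + \frac{\left(-84511\right) \left(- \frac{1}{70176}\right) + 16797}{9} = - \frac{2}{9} + \frac{\frac{84511}{70176} + 16797}{9} = - \frac{2}{9} + \frac{1}{9} \cdot \frac{1178830783}{70176} = - \frac{2}{9} + \frac{1178830783}{631584} = \frac{1178690431}{631584} \approx 1866.2$)
$S{\left(430 \right)} - H = 430^{2} - \frac{1178690431}{631584} = 184900 - \frac{1178690431}{631584} = \frac{115601191169}{631584}$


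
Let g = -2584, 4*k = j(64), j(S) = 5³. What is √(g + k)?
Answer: I*√10211/2 ≈ 50.525*I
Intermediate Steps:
j(S) = 125
k = 125/4 (k = (¼)*125 = 125/4 ≈ 31.250)
√(g + k) = √(-2584 + 125/4) = √(-10211/4) = I*√10211/2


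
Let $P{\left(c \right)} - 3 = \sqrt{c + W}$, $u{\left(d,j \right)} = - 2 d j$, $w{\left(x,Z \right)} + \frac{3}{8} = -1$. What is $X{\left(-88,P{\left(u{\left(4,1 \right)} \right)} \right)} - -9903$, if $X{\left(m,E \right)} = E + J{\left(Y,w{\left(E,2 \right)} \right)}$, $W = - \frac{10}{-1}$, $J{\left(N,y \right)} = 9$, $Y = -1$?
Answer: $9915 + \sqrt{2} \approx 9916.4$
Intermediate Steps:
$w{\left(x,Z \right)} = - \frac{11}{8}$ ($w{\left(x,Z \right)} = - \frac{3}{8} - 1 = - \frac{11}{8}$)
$W = 10$ ($W = \left(-10\right) \left(-1\right) = 10$)
$u{\left(d,j \right)} = - 2 d j$
$P{\left(c \right)} = 3 + \sqrt{10 + c}$ ($P{\left(c \right)} = 3 + \sqrt{c + 10} = 3 + \sqrt{10 + c}$)
$X{\left(m,E \right)} = 9 + E$ ($X{\left(m,E \right)} = E + 9 = 9 + E$)
$X{\left(-88,P{\left(u{\left(4,1 \right)} \right)} \right)} - -9903 = \left(9 + \left(3 + \sqrt{10 - 8 \cdot 1}\right)\right) - -9903 = \left(9 + \left(3 + \sqrt{10 - 8}\right)\right) + 9903 = \left(9 + \left(3 + \sqrt{2}\right)\right) + 9903 = \left(12 + \sqrt{2}\right) + 9903 = 9915 + \sqrt{2}$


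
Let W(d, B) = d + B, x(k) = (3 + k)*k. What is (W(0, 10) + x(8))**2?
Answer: 9604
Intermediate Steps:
x(k) = k*(3 + k)
W(d, B) = B + d
(W(0, 10) + x(8))**2 = ((10 + 0) + 8*(3 + 8))**2 = (10 + 8*11)**2 = (10 + 88)**2 = 98**2 = 9604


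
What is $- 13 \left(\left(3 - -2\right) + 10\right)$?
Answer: $-195$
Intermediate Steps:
$- 13 \left(\left(3 - -2\right) + 10\right) = - 13 \left(\left(3 + 2\right) + 10\right) = - 13 \left(5 + 10\right) = \left(-13\right) 15 = -195$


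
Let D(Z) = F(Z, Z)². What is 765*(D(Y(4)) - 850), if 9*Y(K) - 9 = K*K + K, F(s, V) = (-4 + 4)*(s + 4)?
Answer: -650250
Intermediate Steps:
F(s, V) = 0 (F(s, V) = 0*(4 + s) = 0)
Y(K) = 1 + K/9 + K²/9 (Y(K) = 1 + (K*K + K)/9 = 1 + (K² + K)/9 = 1 + (K + K²)/9 = 1 + (K/9 + K²/9) = 1 + K/9 + K²/9)
D(Z) = 0 (D(Z) = 0² = 0)
765*(D(Y(4)) - 850) = 765*(0 - 850) = 765*(-850) = -650250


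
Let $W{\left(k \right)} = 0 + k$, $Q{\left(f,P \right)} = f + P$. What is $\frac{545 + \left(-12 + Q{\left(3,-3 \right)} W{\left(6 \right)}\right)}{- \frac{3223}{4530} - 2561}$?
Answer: $- \frac{2414490}{11604553} \approx -0.20806$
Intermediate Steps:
$Q{\left(f,P \right)} = P + f$
$W{\left(k \right)} = k$
$\frac{545 + \left(-12 + Q{\left(3,-3 \right)} W{\left(6 \right)}\right)}{- \frac{3223}{4530} - 2561} = \frac{545 - \left(12 - \left(-3 + 3\right) 6\right)}{- \frac{3223}{4530} - 2561} = \frac{545 + \left(-12 + 0 \cdot 6\right)}{\left(-3223\right) \frac{1}{4530} - 2561} = \frac{545 + \left(-12 + 0\right)}{- \frac{3223}{4530} - 2561} = \frac{545 - 12}{- \frac{11604553}{4530}} = 533 \left(- \frac{4530}{11604553}\right) = - \frac{2414490}{11604553}$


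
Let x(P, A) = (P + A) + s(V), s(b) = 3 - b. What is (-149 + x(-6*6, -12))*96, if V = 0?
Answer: -18624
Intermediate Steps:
x(P, A) = 3 + A + P (x(P, A) = (P + A) + (3 - 1*0) = (A + P) + (3 + 0) = (A + P) + 3 = 3 + A + P)
(-149 + x(-6*6, -12))*96 = (-149 + (3 - 12 - 6*6))*96 = (-149 + (3 - 12 - 36))*96 = (-149 - 45)*96 = -194*96 = -18624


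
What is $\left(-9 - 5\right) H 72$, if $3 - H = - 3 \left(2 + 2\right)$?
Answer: $-15120$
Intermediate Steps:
$H = 15$ ($H = 3 - - 3 \left(2 + 2\right) = 3 - \left(-3\right) 4 = 3 - -12 = 3 + 12 = 15$)
$\left(-9 - 5\right) H 72 = \left(-9 - 5\right) 15 \cdot 72 = \left(-14\right) 15 \cdot 72 = \left(-210\right) 72 = -15120$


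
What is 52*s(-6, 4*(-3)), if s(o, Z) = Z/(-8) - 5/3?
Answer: -26/3 ≈ -8.6667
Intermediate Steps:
s(o, Z) = -5/3 - Z/8 (s(o, Z) = Z*(-⅛) - 5*⅓ = -Z/8 - 5/3 = -5/3 - Z/8)
52*s(-6, 4*(-3)) = 52*(-5/3 - (-3)/2) = 52*(-5/3 - ⅛*(-12)) = 52*(-5/3 + 3/2) = 52*(-⅙) = -26/3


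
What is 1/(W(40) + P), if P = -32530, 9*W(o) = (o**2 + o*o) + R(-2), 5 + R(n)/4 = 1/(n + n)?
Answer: -9/289591 ≈ -3.1078e-5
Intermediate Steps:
R(n) = -20 + 2/n (R(n) = -20 + 4/(n + n) = -20 + 4/((2*n)) = -20 + 4*(1/(2*n)) = -20 + 2/n)
W(o) = -7/3 + 2*o**2/9 (W(o) = ((o**2 + o*o) + (-20 + 2/(-2)))/9 = ((o**2 + o**2) + (-20 + 2*(-1/2)))/9 = (2*o**2 + (-20 - 1))/9 = (2*o**2 - 21)/9 = (-21 + 2*o**2)/9 = -7/3 + 2*o**2/9)
1/(W(40) + P) = 1/((-7/3 + (2/9)*40**2) - 32530) = 1/((-7/3 + (2/9)*1600) - 32530) = 1/((-7/3 + 3200/9) - 32530) = 1/(3179/9 - 32530) = 1/(-289591/9) = -9/289591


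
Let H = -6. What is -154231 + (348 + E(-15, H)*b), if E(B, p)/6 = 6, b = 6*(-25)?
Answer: -159283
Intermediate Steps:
b = -150
E(B, p) = 36 (E(B, p) = 6*6 = 36)
-154231 + (348 + E(-15, H)*b) = -154231 + (348 + 36*(-150)) = -154231 + (348 - 5400) = -154231 - 5052 = -159283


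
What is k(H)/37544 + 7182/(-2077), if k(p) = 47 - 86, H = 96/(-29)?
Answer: -20747847/5998376 ≈ -3.4589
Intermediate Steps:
H = -96/29 (H = 96*(-1/29) = -96/29 ≈ -3.3103)
k(p) = -39
k(H)/37544 + 7182/(-2077) = -39/37544 + 7182/(-2077) = -39*1/37544 + 7182*(-1/2077) = -3/2888 - 7182/2077 = -20747847/5998376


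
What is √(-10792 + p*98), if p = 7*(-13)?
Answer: 3*I*√2190 ≈ 140.39*I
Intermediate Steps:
p = -91
√(-10792 + p*98) = √(-10792 - 91*98) = √(-10792 - 8918) = √(-19710) = 3*I*√2190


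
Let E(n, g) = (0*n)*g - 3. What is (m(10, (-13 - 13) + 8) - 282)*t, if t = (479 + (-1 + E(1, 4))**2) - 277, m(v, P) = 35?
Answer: -53846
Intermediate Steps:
E(n, g) = -3 (E(n, g) = 0*g - 3 = 0 - 3 = -3)
t = 218 (t = (479 + (-1 - 3)**2) - 277 = (479 + (-4)**2) - 277 = (479 + 16) - 277 = 495 - 277 = 218)
(m(10, (-13 - 13) + 8) - 282)*t = (35 - 282)*218 = -247*218 = -53846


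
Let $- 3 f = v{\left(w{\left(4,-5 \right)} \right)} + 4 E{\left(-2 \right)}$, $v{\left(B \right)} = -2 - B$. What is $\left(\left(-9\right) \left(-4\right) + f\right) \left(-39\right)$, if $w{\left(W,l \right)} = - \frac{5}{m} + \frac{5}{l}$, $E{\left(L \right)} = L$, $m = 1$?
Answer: $-1456$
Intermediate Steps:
$w{\left(W,l \right)} = -5 + \frac{5}{l}$ ($w{\left(W,l \right)} = - \frac{5}{1} + \frac{5}{l} = \left(-5\right) 1 + \frac{5}{l} = -5 + \frac{5}{l}$)
$f = \frac{4}{3}$ ($f = - \frac{\left(-2 - \left(-5 + \frac{5}{-5}\right)\right) + 4 \left(-2\right)}{3} = - \frac{\left(-2 - \left(-5 + 5 \left(- \frac{1}{5}\right)\right)\right) - 8}{3} = - \frac{\left(-2 - \left(-5 - 1\right)\right) - 8}{3} = - \frac{\left(-2 - -6\right) - 8}{3} = - \frac{\left(-2 + 6\right) - 8}{3} = - \frac{4 - 8}{3} = \left(- \frac{1}{3}\right) \left(-4\right) = \frac{4}{3} \approx 1.3333$)
$\left(\left(-9\right) \left(-4\right) + f\right) \left(-39\right) = \left(\left(-9\right) \left(-4\right) + \frac{4}{3}\right) \left(-39\right) = \left(36 + \frac{4}{3}\right) \left(-39\right) = \frac{112}{3} \left(-39\right) = -1456$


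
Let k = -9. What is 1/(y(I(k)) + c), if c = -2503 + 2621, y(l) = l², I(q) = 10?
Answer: 1/218 ≈ 0.0045872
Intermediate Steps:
c = 118
1/(y(I(k)) + c) = 1/(10² + 118) = 1/(100 + 118) = 1/218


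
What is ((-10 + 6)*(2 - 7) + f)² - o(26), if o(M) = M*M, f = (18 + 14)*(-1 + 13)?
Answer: 162540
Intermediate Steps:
f = 384 (f = 32*12 = 384)
o(M) = M²
((-10 + 6)*(2 - 7) + f)² - o(26) = ((-10 + 6)*(2 - 7) + 384)² - 1*26² = (-4*(-5) + 384)² - 1*676 = (20 + 384)² - 676 = 404² - 676 = 163216 - 676 = 162540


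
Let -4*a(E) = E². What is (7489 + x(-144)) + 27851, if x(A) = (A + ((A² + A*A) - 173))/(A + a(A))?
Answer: 188250365/5328 ≈ 35332.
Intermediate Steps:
a(E) = -E²/4
x(A) = (-173 + A + 2*A²)/(A - A²/4) (x(A) = (A + ((A² + A*A) - 173))/(A - A²/4) = (A + ((A² + A²) - 173))/(A - A²/4) = (A + (2*A² - 173))/(A - A²/4) = (A + (-173 + 2*A²))/(A - A²/4) = (-173 + A + 2*A²)/(A - A²/4))
(7489 + x(-144)) + 27851 = (7489 + 4*(173 - 1*(-144) - 2*(-144)²)/(-144*(-4 - 144))) + 27851 = (7489 + 4*(-1/144)*(173 + 144 - 2*20736)/(-148)) + 27851 = (7489 + 4*(-1/144)*(-1/148)*(173 + 144 - 41472)) + 27851 = (7489 + 4*(-1/144)*(-1/148)*(-41155)) + 27851 = (7489 - 41155/5328) + 27851 = 39860237/5328 + 27851 = 188250365/5328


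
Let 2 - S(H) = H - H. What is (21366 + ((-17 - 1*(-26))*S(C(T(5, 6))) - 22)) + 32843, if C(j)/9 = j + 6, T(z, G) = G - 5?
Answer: 54205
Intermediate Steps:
T(z, G) = -5 + G
C(j) = 54 + 9*j (C(j) = 9*(j + 6) = 9*(6 + j) = 54 + 9*j)
S(H) = 2 (S(H) = 2 - (H - H) = 2 - 1*0 = 2 + 0 = 2)
(21366 + ((-17 - 1*(-26))*S(C(T(5, 6))) - 22)) + 32843 = (21366 + ((-17 - 1*(-26))*2 - 22)) + 32843 = (21366 + ((-17 + 26)*2 - 22)) + 32843 = (21366 + (9*2 - 22)) + 32843 = (21366 + (18 - 22)) + 32843 = (21366 - 4) + 32843 = 21362 + 32843 = 54205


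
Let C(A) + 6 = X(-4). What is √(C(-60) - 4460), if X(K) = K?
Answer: I*√4470 ≈ 66.858*I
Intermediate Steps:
C(A) = -10 (C(A) = -6 - 4 = -10)
√(C(-60) - 4460) = √(-10 - 4460) = √(-4470) = I*√4470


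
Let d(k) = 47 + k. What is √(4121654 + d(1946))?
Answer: 3*√458183 ≈ 2030.7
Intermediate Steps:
√(4121654 + d(1946)) = √(4121654 + (47 + 1946)) = √(4121654 + 1993) = √4123647 = 3*√458183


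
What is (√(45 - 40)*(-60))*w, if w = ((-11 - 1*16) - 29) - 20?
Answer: 4560*√5 ≈ 10196.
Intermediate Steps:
w = -76 (w = ((-11 - 16) - 29) - 20 = (-27 - 29) - 20 = -56 - 20 = -76)
(√(45 - 40)*(-60))*w = (√(45 - 40)*(-60))*(-76) = (√5*(-60))*(-76) = -60*√5*(-76) = 4560*√5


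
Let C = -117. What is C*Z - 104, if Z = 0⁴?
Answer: -104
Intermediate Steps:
Z = 0
C*Z - 104 = -117*0 - 104 = 0 - 104 = -104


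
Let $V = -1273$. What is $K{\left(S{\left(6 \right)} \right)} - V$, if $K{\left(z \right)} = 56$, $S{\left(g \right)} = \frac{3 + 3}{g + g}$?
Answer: $1329$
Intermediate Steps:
$S{\left(g \right)} = \frac{3}{g}$ ($S{\left(g \right)} = \frac{6}{2 g} = 6 \frac{1}{2 g} = \frac{3}{g}$)
$K{\left(S{\left(6 \right)} \right)} - V = 56 - -1273 = 56 + 1273 = 1329$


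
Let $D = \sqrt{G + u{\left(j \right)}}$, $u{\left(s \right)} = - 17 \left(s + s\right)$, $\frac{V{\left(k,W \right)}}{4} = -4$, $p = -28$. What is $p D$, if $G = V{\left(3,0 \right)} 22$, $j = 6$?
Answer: $- 56 i \sqrt{139} \approx - 660.23 i$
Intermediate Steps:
$V{\left(k,W \right)} = -16$ ($V{\left(k,W \right)} = 4 \left(-4\right) = -16$)
$u{\left(s \right)} = - 34 s$ ($u{\left(s \right)} = - 17 \cdot 2 s = - 34 s$)
$G = -352$ ($G = \left(-16\right) 22 = -352$)
$D = 2 i \sqrt{139}$ ($D = \sqrt{-352 - 204} = \sqrt{-556} = 2 i \sqrt{139} \approx 23.58 i$)
$p D = - 28 \cdot 2 i \sqrt{139} = - 56 i \sqrt{139}$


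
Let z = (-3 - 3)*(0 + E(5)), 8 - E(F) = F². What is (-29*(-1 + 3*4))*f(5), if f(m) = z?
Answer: -32538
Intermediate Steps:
E(F) = 8 - F²
z = 102 (z = (-3 - 3)*(0 + (8 - 1*5²)) = -6*(0 + (8 - 1*25)) = -6*(0 + (8 - 25)) = -6*(0 - 17) = -6*(-17) = 102)
f(m) = 102
(-29*(-1 + 3*4))*f(5) = -29*(-1 + 3*4)*102 = -29*(-1 + 12)*102 = -29*11*102 = -319*102 = -32538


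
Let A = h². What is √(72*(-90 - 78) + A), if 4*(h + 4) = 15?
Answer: I*√193535/4 ≈ 109.98*I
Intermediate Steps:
h = -¼ (h = -4 + (¼)*15 = -4 + 15/4 = -¼ ≈ -0.25000)
A = 1/16 (A = (-¼)² = 1/16 ≈ 0.062500)
√(72*(-90 - 78) + A) = √(72*(-90 - 78) + 1/16) = √(72*(-168) + 1/16) = √(-12096 + 1/16) = √(-193535/16) = I*√193535/4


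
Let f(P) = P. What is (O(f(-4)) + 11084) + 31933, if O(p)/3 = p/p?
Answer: 43020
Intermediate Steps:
O(p) = 3 (O(p) = 3*(p/p) = 3*1 = 3)
(O(f(-4)) + 11084) + 31933 = (3 + 11084) + 31933 = 11087 + 31933 = 43020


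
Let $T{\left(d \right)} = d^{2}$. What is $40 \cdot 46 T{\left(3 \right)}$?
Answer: $16560$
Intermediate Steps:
$40 \cdot 46 T{\left(3 \right)} = 40 \cdot 46 \cdot 3^{2} = 1840 \cdot 9 = 16560$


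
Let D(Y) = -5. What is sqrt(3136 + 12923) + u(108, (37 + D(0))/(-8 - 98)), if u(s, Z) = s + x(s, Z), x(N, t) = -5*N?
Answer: -432 + sqrt(16059) ≈ -305.28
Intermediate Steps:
u(s, Z) = -4*s (u(s, Z) = s - 5*s = -4*s)
sqrt(3136 + 12923) + u(108, (37 + D(0))/(-8 - 98)) = sqrt(3136 + 12923) - 4*108 = sqrt(16059) - 432 = -432 + sqrt(16059)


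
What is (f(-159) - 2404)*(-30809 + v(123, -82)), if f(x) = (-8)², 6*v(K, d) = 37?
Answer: 72078630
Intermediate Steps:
v(K, d) = 37/6 (v(K, d) = (⅙)*37 = 37/6)
f(x) = 64
(f(-159) - 2404)*(-30809 + v(123, -82)) = (64 - 2404)*(-30809 + 37/6) = -2340*(-184817/6) = 72078630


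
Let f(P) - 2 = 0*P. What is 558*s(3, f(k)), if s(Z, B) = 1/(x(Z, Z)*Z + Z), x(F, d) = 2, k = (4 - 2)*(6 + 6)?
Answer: 62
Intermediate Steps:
k = 24 (k = 2*12 = 24)
f(P) = 2 (f(P) = 2 + 0*P = 2 + 0 = 2)
s(Z, B) = 1/(3*Z) (s(Z, B) = 1/(2*Z + Z) = 1/(3*Z))
558*s(3, f(k)) = 558*((⅓)/3) = 558*((⅓)*(⅓)) = 558*(⅑) = 62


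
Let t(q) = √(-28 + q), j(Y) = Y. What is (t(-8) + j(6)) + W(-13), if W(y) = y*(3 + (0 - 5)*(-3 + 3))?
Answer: -33 + 6*I ≈ -33.0 + 6.0*I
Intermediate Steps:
W(y) = 3*y (W(y) = y*(3 - 5*0) = y*(3 + 0) = y*3 = 3*y)
(t(-8) + j(6)) + W(-13) = (√(-28 - 8) + 6) + 3*(-13) = (√(-36) + 6) - 39 = (6*I + 6) - 39 = (6 + 6*I) - 39 = -33 + 6*I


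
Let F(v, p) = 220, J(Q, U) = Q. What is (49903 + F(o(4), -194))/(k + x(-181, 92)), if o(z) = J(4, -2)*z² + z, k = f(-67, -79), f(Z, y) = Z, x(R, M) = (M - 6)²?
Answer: 50123/7329 ≈ 6.8390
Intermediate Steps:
x(R, M) = (-6 + M)²
k = -67
o(z) = z + 4*z² (o(z) = 4*z² + z = z + 4*z²)
(49903 + F(o(4), -194))/(k + x(-181, 92)) = (49903 + 220)/(-67 + (-6 + 92)²) = 50123/(-67 + 86²) = 50123/(-67 + 7396) = 50123/7329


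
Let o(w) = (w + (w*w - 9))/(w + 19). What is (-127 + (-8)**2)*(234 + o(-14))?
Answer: -84609/5 ≈ -16922.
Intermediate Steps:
o(w) = (-9 + w + w**2)/(19 + w) (o(w) = (w + (w**2 - 9))/(19 + w) = (w + (-9 + w**2))/(19 + w) = (-9 + w + w**2)/(19 + w))
(-127 + (-8)**2)*(234 + o(-14)) = (-127 + (-8)**2)*(234 + (-9 - 14 + (-14)**2)/(19 - 14)) = (-127 + 64)*(234 + (-9 - 14 + 196)/5) = -63*(234 + (1/5)*173) = -63*(234 + 173/5) = -63*1343/5 = -84609/5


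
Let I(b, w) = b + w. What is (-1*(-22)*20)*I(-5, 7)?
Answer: 880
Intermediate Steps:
(-1*(-22)*20)*I(-5, 7) = (-1*(-22)*20)*(-5 + 7) = (22*20)*2 = 440*2 = 880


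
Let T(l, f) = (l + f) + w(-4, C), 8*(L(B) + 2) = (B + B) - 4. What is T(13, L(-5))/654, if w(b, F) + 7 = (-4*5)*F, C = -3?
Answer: 83/872 ≈ 0.095183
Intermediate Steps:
w(b, F) = -7 - 20*F (w(b, F) = -7 + (-4*5)*F = -7 - 20*F)
L(B) = -5/2 + B/4 (L(B) = -2 + ((B + B) - 4)/8 = -2 + (2*B - 4)/8 = -2 + (-4 + 2*B)/8 = -2 + (-½ + B/4) = -5/2 + B/4)
T(l, f) = 53 + f + l (T(l, f) = (l + f) + (-7 - 20*(-3)) = (f + l) + (-7 + 60) = (f + l) + 53 = 53 + f + l)
T(13, L(-5))/654 = (53 + (-5/2 + (¼)*(-5)) + 13)/654 = (53 + (-5/2 - 5/4) + 13)*(1/654) = (53 - 15/4 + 13)*(1/654) = (249/4)*(1/654) = 83/872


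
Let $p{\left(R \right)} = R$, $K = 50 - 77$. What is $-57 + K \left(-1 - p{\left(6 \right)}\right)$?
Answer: $132$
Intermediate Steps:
$K = -27$
$-57 + K \left(-1 - p{\left(6 \right)}\right) = -57 - 27 \left(-1 - 6\right) = -57 - -189 = -57 + 189 = 132$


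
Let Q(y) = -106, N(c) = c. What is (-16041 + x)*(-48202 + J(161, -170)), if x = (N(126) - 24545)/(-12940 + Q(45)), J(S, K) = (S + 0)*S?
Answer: 4662220531227/13046 ≈ 3.5737e+8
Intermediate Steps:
J(S, K) = S**2 (J(S, K) = S*S = S**2)
x = 24419/13046 (x = (126 - 24545)/(-12940 - 106) = -24419/(-13046) = -24419*(-1/13046) = 24419/13046 ≈ 1.8718)
(-16041 + x)*(-48202 + J(161, -170)) = (-16041 + 24419/13046)*(-48202 + 161**2) = -209246467*(-48202 + 25921)/13046 = -209246467/13046*(-22281) = 4662220531227/13046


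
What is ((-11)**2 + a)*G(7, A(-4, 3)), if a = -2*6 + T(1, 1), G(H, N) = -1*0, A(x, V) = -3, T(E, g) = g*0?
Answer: 0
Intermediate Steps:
T(E, g) = 0
G(H, N) = 0
a = -12 (a = -2*6 + 0 = -12 + 0 = -12)
((-11)**2 + a)*G(7, A(-4, 3)) = ((-11)**2 - 12)*0 = (121 - 12)*0 = 109*0 = 0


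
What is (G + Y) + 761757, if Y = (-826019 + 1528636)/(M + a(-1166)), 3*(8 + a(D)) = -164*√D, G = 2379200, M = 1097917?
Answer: 34075209500205931282/10848668911265 + 345687564*I*√1166/10848668911265 ≈ 3.141e+6 + 0.0010881*I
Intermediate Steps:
a(D) = -8 - 164*√D/3 (a(D) = -8 + (-164*√D)/3 = -8 - 164*√D/3)
Y = 702617/(1097909 - 164*I*√1166/3) (Y = (-826019 + 1528636)/(1097917 + (-8 - 164*I*√1166/3)) = 702617/(1097917 + (-8 - 164*I*√1166/3)) = 702617/(1097909 - 164*I*√1166/3) ≈ 0.63996 + 0.0010881*I)
(G + Y) + 761757 = (2379200 + (6942685750677/10848668911265 + 345687564*I*√1166/10848668911265)) + 761757 = (25811160016367438677/10848668911265 + 345687564*I*√1166/10848668911265) + 761757 = 34075209500205931282/10848668911265 + 345687564*I*√1166/10848668911265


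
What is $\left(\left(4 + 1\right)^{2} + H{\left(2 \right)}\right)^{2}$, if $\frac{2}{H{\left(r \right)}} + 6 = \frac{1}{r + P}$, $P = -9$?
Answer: $\frac{1125721}{1849} \approx 608.83$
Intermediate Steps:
$H{\left(r \right)} = \frac{2}{-6 + \frac{1}{-9 + r}}$ ($H{\left(r \right)} = \frac{2}{-6 + \frac{1}{r - 9}} = \frac{2}{-6 + \frac{1}{-9 + r}}$)
$\left(\left(4 + 1\right)^{2} + H{\left(2 \right)}\right)^{2} = \left(\left(4 + 1\right)^{2} + \frac{2 \left(9 - 2\right)}{-55 + 6 \cdot 2}\right)^{2} = \left(5^{2} + \frac{2 \left(9 - 2\right)}{-55 + 12}\right)^{2} = \left(25 + 2 \frac{1}{-43} \cdot 7\right)^{2} = \left(25 + 2 \left(- \frac{1}{43}\right) 7\right)^{2} = \left(25 - \frac{14}{43}\right)^{2} = \left(\frac{1061}{43}\right)^{2} = \frac{1125721}{1849}$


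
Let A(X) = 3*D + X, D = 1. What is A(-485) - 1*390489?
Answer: -390971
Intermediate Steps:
A(X) = 3 + X (A(X) = 3*1 + X = 3 + X)
A(-485) - 1*390489 = (3 - 485) - 1*390489 = -482 - 390489 = -390971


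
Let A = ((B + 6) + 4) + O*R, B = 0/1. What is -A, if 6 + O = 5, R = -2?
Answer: -12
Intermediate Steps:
B = 0 (B = 0*1 = 0)
O = -1 (O = -6 + 5 = -1)
A = 12 (A = ((0 + 6) + 4) - 1*(-2) = (6 + 4) + 2 = 10 + 2 = 12)
-A = -1*12 = -12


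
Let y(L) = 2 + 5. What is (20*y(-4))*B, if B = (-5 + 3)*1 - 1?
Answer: -420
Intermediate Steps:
y(L) = 7
B = -3 (B = -2*1 - 1 = -2 - 1 = -3)
(20*y(-4))*B = (20*7)*(-3) = 140*(-3) = -420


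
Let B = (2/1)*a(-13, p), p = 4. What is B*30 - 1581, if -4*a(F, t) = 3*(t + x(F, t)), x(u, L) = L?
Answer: -1941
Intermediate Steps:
a(F, t) = -3*t/2 (a(F, t) = -3*(t + t)/4 = -3*2*t/4 = -3*t/2)
B = -12 (B = (2/1)*(-3/2*4) = (2*1)*(-6) = 2*(-6) = -12)
B*30 - 1581 = -12*30 - 1581 = -360 - 1581 = -1941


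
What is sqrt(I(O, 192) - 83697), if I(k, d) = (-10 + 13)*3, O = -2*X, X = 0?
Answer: 2*I*sqrt(20922) ≈ 289.29*I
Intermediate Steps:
O = 0 (O = -2*0 = 0)
I(k, d) = 9 (I(k, d) = 3*3 = 9)
sqrt(I(O, 192) - 83697) = sqrt(9 - 83697) = sqrt(-83688) = 2*I*sqrt(20922)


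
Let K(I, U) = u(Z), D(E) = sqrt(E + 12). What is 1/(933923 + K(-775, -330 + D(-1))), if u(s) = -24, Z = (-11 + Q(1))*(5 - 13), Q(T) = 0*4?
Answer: 1/933899 ≈ 1.0708e-6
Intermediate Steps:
D(E) = sqrt(12 + E)
Q(T) = 0
Z = 88 (Z = (-11 + 0)*(5 - 13) = -11*(-8) = 88)
K(I, U) = -24
1/(933923 + K(-775, -330 + D(-1))) = 1/(933923 - 24) = 1/933899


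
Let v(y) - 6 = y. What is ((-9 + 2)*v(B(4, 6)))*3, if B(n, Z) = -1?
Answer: -105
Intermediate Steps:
v(y) = 6 + y
((-9 + 2)*v(B(4, 6)))*3 = ((-9 + 2)*(6 - 1))*3 = -7*5*3 = -35*3 = -105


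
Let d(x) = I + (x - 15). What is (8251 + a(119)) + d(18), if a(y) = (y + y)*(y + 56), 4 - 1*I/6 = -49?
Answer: 50222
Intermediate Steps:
I = 318 (I = 24 - 6*(-49) = 24 + 294 = 318)
a(y) = 2*y*(56 + y) (a(y) = (2*y)*(56 + y) = 2*y*(56 + y))
d(x) = 303 + x (d(x) = 318 + (x - 15) = 318 + (-15 + x) = 303 + x)
(8251 + a(119)) + d(18) = (8251 + 2*119*(56 + 119)) + (303 + 18) = (8251 + 2*119*175) + 321 = (8251 + 41650) + 321 = 49901 + 321 = 50222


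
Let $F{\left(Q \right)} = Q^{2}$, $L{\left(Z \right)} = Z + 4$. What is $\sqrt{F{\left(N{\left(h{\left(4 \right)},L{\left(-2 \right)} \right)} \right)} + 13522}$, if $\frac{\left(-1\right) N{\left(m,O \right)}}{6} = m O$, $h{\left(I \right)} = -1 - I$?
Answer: $\sqrt{17122} \approx 130.85$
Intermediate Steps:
$L{\left(Z \right)} = 4 + Z$
$N{\left(m,O \right)} = - 6 O m$ ($N{\left(m,O \right)} = - 6 m O = - 6 O m$)
$\sqrt{F{\left(N{\left(h{\left(4 \right)},L{\left(-2 \right)} \right)} \right)} + 13522} = \sqrt{\left(- 6 \left(4 - 2\right) \left(-1 - 4\right)\right)^{2} + 13522} = \sqrt{\left(\left(-6\right) 2 \left(-1 - 4\right)\right)^{2} + 13522} = \sqrt{\left(\left(-6\right) 2 \left(-5\right)\right)^{2} + 13522} = \sqrt{60^{2} + 13522} = \sqrt{3600 + 13522} = \sqrt{17122}$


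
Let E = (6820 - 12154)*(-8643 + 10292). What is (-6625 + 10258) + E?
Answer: -8792133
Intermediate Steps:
E = -8795766 (E = -5334*1649 = -8795766)
(-6625 + 10258) + E = (-6625 + 10258) - 8795766 = 3633 - 8795766 = -8792133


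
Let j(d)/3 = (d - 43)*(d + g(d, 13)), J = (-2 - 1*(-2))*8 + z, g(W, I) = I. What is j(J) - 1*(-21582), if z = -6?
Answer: 20553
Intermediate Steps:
J = -6 (J = (-2 - 1*(-2))*8 - 6 = (-2 + 2)*8 - 6 = 0*8 - 6 = 0 - 6 = -6)
j(d) = 3*(-43 + d)*(13 + d) (j(d) = 3*((d - 43)*(d + 13)) = 3*((-43 + d)*(13 + d)) = 3*(-43 + d)*(13 + d))
j(J) - 1*(-21582) = (-1677 - 90*(-6) + 3*(-6)**2) - 1*(-21582) = (-1677 + 540 + 3*36) + 21582 = (-1677 + 540 + 108) + 21582 = -1029 + 21582 = 20553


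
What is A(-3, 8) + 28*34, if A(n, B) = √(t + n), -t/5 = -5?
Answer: 952 + √22 ≈ 956.69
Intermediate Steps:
t = 25 (t = -5*(-5) = 25)
A(n, B) = √(25 + n)
A(-3, 8) + 28*34 = √(25 - 3) + 28*34 = √22 + 952 = 952 + √22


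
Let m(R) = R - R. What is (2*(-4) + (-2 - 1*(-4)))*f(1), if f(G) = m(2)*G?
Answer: 0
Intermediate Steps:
m(R) = 0
f(G) = 0 (f(G) = 0*G = 0)
(2*(-4) + (-2 - 1*(-4)))*f(1) = (2*(-4) + (-2 - 1*(-4)))*0 = (-8 + (-2 + 4))*0 = (-8 + 2)*0 = -6*0 = 0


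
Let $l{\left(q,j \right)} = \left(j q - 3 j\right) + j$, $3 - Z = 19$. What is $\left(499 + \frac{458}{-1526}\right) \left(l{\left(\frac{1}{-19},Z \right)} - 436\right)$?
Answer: $- \frac{2914691280}{14497} \approx -2.0105 \cdot 10^{5}$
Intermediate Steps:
$Z = -16$ ($Z = 3 - 19 = -16$)
$l{\left(q,j \right)} = - 2 j + j q$ ($l{\left(q,j \right)} = \left(- 3 j + j q\right) + j = - 2 j + j q$)
$\left(499 + \frac{458}{-1526}\right) \left(l{\left(\frac{1}{-19},Z \right)} - 436\right) = \left(499 + \frac{458}{-1526}\right) \left(- 16 \left(-2 + \frac{1}{-19}\right) - 436\right) = \left(499 + 458 \left(- \frac{1}{1526}\right)\right) \left(- 16 \left(-2 - \frac{1}{19}\right) - 436\right) = \left(499 - \frac{229}{763}\right) \left(\left(-16\right) \left(- \frac{39}{19}\right) - 436\right) = \frac{380508 \left(\frac{624}{19} - 436\right)}{763} = \frac{380508}{763} \left(- \frac{7660}{19}\right) = - \frac{2914691280}{14497}$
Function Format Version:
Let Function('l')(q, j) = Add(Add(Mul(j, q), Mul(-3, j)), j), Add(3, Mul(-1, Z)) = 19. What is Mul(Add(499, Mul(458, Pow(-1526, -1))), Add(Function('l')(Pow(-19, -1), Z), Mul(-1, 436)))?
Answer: Rational(-2914691280, 14497) ≈ -2.0105e+5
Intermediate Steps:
Z = -16 (Z = Add(3, Mul(-1, 19)) = Add(3, -19) = -16)
Function('l')(q, j) = Add(Mul(-2, j), Mul(j, q)) (Function('l')(q, j) = Add(Add(Mul(-3, j), Mul(j, q)), j) = Add(Mul(-2, j), Mul(j, q)))
Mul(Add(499, Mul(458, Pow(-1526, -1))), Add(Function('l')(Pow(-19, -1), Z), Mul(-1, 436))) = Mul(Add(499, Mul(458, Pow(-1526, -1))), Add(Mul(-16, Add(-2, Pow(-19, -1))), Mul(-1, 436))) = Mul(Add(499, Mul(458, Rational(-1, 1526))), Add(Mul(-16, Add(-2, Rational(-1, 19))), -436)) = Mul(Add(499, Rational(-229, 763)), Add(Mul(-16, Rational(-39, 19)), -436)) = Mul(Rational(380508, 763), Add(Rational(624, 19), -436)) = Mul(Rational(380508, 763), Rational(-7660, 19)) = Rational(-2914691280, 14497)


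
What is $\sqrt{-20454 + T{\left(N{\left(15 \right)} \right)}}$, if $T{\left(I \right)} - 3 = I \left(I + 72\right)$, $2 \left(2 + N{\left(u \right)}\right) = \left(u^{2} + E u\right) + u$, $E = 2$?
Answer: $\sqrt{6814} \approx 82.547$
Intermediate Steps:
$N{\left(u \right)} = -2 + \frac{u^{2}}{2} + \frac{3 u}{2}$ ($N{\left(u \right)} = -2 + \frac{\left(u^{2} + 2 u\right) + u}{2} = -2 + \frac{u^{2} + 3 u}{2} = -2 + \left(\frac{u^{2}}{2} + \frac{3 u}{2}\right) = -2 + \frac{u^{2}}{2} + \frac{3 u}{2}$)
$T{\left(I \right)} = 3 + I \left(72 + I\right)$ ($T{\left(I \right)} = 3 + I \left(I + 72\right) = 3 + I \left(72 + I\right)$)
$\sqrt{-20454 + T{\left(N{\left(15 \right)} \right)}} = \sqrt{-20454 + \left(3 + \left(-2 + \frac{15^{2}}{2} + \frac{3}{2} \cdot 15\right)^{2} + 72 \left(-2 + \frac{15^{2}}{2} + \frac{3}{2} \cdot 15\right)\right)} = \sqrt{-20454 + \left(3 + \left(-2 + \frac{1}{2} \cdot 225 + \frac{45}{2}\right)^{2} + 72 \left(-2 + \frac{1}{2} \cdot 225 + \frac{45}{2}\right)\right)} = \sqrt{-20454 + \left(3 + \left(-2 + \frac{225}{2} + \frac{45}{2}\right)^{2} + 72 \left(-2 + \frac{225}{2} + \frac{45}{2}\right)\right)} = \sqrt{-20454 + \left(3 + 133^{2} + 72 \cdot 133\right)} = \sqrt{-20454 + \left(3 + 17689 + 9576\right)} = \sqrt{-20454 + 27268} = \sqrt{6814}$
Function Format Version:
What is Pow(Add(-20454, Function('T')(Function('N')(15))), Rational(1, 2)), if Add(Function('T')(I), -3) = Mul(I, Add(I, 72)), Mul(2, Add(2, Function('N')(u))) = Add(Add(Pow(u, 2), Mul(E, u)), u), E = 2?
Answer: Pow(6814, Rational(1, 2)) ≈ 82.547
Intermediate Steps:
Function('N')(u) = Add(-2, Mul(Rational(1, 2), Pow(u, 2)), Mul(Rational(3, 2), u)) (Function('N')(u) = Add(-2, Mul(Rational(1, 2), Add(Add(Pow(u, 2), Mul(2, u)), u))) = Add(-2, Mul(Rational(1, 2), Add(Pow(u, 2), Mul(3, u)))) = Add(-2, Add(Mul(Rational(1, 2), Pow(u, 2)), Mul(Rational(3, 2), u))) = Add(-2, Mul(Rational(1, 2), Pow(u, 2)), Mul(Rational(3, 2), u)))
Function('T')(I) = Add(3, Mul(I, Add(72, I))) (Function('T')(I) = Add(3, Mul(I, Add(I, 72))) = Add(3, Mul(I, Add(72, I))))
Pow(Add(-20454, Function('T')(Function('N')(15))), Rational(1, 2)) = Pow(Add(-20454, Add(3, Pow(Add(-2, Mul(Rational(1, 2), Pow(15, 2)), Mul(Rational(3, 2), 15)), 2), Mul(72, Add(-2, Mul(Rational(1, 2), Pow(15, 2)), Mul(Rational(3, 2), 15))))), Rational(1, 2)) = Pow(Add(-20454, Add(3, Pow(Add(-2, Mul(Rational(1, 2), 225), Rational(45, 2)), 2), Mul(72, Add(-2, Mul(Rational(1, 2), 225), Rational(45, 2))))), Rational(1, 2)) = Pow(Add(-20454, Add(3, Pow(Add(-2, Rational(225, 2), Rational(45, 2)), 2), Mul(72, Add(-2, Rational(225, 2), Rational(45, 2))))), Rational(1, 2)) = Pow(Add(-20454, Add(3, Pow(133, 2), Mul(72, 133))), Rational(1, 2)) = Pow(Add(-20454, Add(3, 17689, 9576)), Rational(1, 2)) = Pow(Add(-20454, 27268), Rational(1, 2)) = Pow(6814, Rational(1, 2))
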